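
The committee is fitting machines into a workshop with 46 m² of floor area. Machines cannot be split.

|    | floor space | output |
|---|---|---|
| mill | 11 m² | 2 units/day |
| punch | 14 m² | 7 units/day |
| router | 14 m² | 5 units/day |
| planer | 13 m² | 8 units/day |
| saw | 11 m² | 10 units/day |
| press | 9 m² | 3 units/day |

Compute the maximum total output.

25

Allowing fractional choices, the relaxed optimum would be about 27.9, but machines are indivisible.
punch + planer + saw: floor space 14 + 13 + 11 = 38 ≤ 46, output 7 + 8 + 10 = 25.
router + planer + saw: floor space 14 + 13 + 11 = 38 ≤ 46, output 5 + 8 + 10 = 23.
mill + planer + saw + press: floor space 11 + 13 + 11 + 9 = 44 ≤ 46, output 2 + 8 + 10 + 3 = 23.
Best is punch, planer, and saw with total output 25.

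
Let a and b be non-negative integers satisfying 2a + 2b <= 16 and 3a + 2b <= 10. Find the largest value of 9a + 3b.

27

The continuous relaxation peaks at (3.33, 0) with value 30.00; rounding to a feasible lattice point costs some objective.
(a,b)=(3,0): 2·3+2·0=6≤16, 3·3+2·0=9≤10, objective 27.
(a,b)=(2,1): 2·2+2·1=6≤16, 3·2+2·1=8≤10, objective 21.
(a,b)=(2,0): 2·2+2·0=4≤16, 3·2+2·0=6≤10, objective 18.
Maximum is 27 at (a,b)=(3,0).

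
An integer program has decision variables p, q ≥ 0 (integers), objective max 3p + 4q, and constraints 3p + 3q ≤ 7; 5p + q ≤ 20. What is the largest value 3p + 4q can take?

(p,q)=(0,2): 3·0+3·2=6≤7, 5·0+1·2=2≤20, objective 8.
(p,q)=(1,1): 3·1+3·1=6≤7, 5·1+1·1=6≤20, objective 7.
(p,q)=(0,1): 3·0+3·1=3≤7, 5·0+1·1=1≤20, objective 4.
Maximum is 8 at (p,q)=(0,2).

8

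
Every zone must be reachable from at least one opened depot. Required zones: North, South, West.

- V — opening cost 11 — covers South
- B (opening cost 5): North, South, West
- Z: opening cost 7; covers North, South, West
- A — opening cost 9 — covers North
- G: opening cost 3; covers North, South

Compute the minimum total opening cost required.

The greedy cost-per-new-zone heuristic would pick G and B for 8, but a cheaper cover exists.
B alone covers North, South, West — every zone.
Total opening cost: 5.
No cover costs less than 5.

5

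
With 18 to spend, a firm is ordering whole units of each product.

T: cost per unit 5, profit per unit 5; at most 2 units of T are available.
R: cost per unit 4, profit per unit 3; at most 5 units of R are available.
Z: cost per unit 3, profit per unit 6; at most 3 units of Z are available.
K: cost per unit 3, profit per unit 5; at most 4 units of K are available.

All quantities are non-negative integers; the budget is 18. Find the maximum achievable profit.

33

This is a bounded integer knapsack.
Take 3×Z and 3×K: cost 18 ≤ 18, profit 3·6 + 3·5 = 33.
Z has the best ratio (6/3) and is taken to its limit of 3; remaining capacity is filled optimally with the others.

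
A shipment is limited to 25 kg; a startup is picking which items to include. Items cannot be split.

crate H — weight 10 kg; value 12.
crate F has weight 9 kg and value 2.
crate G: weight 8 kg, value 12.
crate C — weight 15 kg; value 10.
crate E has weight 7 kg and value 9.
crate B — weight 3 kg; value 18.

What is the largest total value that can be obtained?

42

This is a 0-1 knapsack instance.
crate H + crate E + crate B: weight 10 + 7 + 3 = 20 ≤ 25, value 12 + 9 + 18 = 39.
crate H + crate G + crate B: weight 10 + 8 + 3 = 21 ≤ 25, value 12 + 12 + 18 = 42.
crate G + crate E + crate B: weight 8 + 7 + 3 = 18 ≤ 25, value 12 + 9 + 18 = 39.
Best is crate H, crate G, and crate B with total value 42.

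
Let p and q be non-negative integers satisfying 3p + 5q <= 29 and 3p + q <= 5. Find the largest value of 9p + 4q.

20

(p,q)=(0,5): 3·0+5·5=25≤29, 3·0+1·5=5≤5, objective 20.
(p,q)=(0,4): 3·0+5·4=20≤29, 3·0+1·4=4≤5, objective 16.
No feasible integer point exceeds 20.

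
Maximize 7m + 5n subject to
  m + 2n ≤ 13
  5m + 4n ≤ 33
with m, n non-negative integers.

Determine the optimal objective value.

(m,n)=(5,2) is feasible, giving 45.
(m,n)=(4,3) is feasible, giving 43.
No feasible integer point exceeds 45.

45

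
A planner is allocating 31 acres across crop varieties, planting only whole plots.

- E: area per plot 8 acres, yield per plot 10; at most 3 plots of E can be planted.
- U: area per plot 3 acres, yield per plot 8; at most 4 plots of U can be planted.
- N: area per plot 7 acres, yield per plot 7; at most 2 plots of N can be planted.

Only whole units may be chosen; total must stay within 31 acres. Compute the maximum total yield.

52

1×E, 4×U, and 1×N: area 27 ≤ 31, yield 1·10 + 4·8 + 1·7 = 49.
2×E and 4×U: area 28 ≤ 31, yield 2·10 + 4·8 = 52.
Best is 52.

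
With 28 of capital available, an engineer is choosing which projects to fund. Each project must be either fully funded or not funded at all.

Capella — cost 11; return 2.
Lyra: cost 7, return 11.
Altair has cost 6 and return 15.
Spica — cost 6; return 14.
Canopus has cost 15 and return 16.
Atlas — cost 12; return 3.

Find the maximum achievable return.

This is an integer program with binary decision variables.
Lyra + Altair + Canopus: cost 7 + 6 + 15 = 28 ≤ 28, return 11 + 15 + 16 = 42.
Altair + Spica + Canopus: cost 6 + 6 + 15 = 27 ≤ 28, return 15 + 14 + 16 = 45.
Lyra + Spica + Canopus: cost 7 + 6 + 15 = 28 ≤ 28, return 11 + 14 + 16 = 41.
Best is Altair, Spica, and Canopus with total return 45.

45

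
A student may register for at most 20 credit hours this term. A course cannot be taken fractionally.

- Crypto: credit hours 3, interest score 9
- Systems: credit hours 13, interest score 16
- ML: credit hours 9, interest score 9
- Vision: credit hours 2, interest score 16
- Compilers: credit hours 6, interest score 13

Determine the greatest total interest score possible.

47

This is an integer program with binary decision variables.
Allowing fractional choices, the relaxed optimum would be about 49.1, but courses are indivisible.
Crypto + ML + Vision + Compilers: credit hours 3 + 9 + 2 + 6 = 20 ≤ 20, interest score 9 + 9 + 16 + 13 = 47.
Crypto + Systems + Vision: credit hours 3 + 13 + 2 = 18 ≤ 20, interest score 9 + 16 + 16 = 41.
Best is Crypto, ML, Vision, and Compilers with total interest score 47.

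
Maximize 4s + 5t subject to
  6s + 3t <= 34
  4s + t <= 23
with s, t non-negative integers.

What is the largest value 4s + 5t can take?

55

(s,t)=(0,11) is feasible, giving 55.
(s,t)=(0,10) is feasible, giving 50.
The best lattice point is (0,11), giving 55.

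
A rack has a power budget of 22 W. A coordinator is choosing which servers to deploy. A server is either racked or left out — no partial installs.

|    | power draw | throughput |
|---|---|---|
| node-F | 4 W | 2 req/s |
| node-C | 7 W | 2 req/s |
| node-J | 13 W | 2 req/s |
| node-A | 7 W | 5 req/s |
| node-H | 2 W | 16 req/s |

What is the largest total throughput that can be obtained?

This is an integer program with binary decision variables.
Allowing fractional choices, the relaxed optimum would be about 25.3, but servers are indivisible.
node-C + node-A + node-H: power draw 7 + 7 + 2 = 16 ≤ 22, throughput 2 + 5 + 16 = 23.
node-F + node-A + node-H: power draw 4 + 7 + 2 = 13 ≤ 22, throughput 2 + 5 + 16 = 23.
node-F + node-C + node-A + node-H: power draw 4 + 7 + 7 + 2 = 20 ≤ 22, throughput 2 + 2 + 5 + 16 = 25.
Best is node-F, node-C, node-A, and node-H with total throughput 25.

25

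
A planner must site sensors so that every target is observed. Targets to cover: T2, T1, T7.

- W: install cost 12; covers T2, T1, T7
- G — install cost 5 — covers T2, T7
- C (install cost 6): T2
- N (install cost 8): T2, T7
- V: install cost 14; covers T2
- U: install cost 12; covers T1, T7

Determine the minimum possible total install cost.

12

The greedy cost-per-new-target heuristic would pick G and W for 17, but a cheaper cover exists.
W alone covers T2, T1, T7 — every target.
Total install cost: 12.
No cover costs less than 12.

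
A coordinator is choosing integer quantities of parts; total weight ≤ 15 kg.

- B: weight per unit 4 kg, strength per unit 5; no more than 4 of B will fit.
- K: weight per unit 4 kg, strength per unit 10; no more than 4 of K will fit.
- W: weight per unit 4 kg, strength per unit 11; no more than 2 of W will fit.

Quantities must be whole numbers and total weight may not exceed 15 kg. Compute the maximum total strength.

32

Take 1×K and 2×W: weight 12 ≤ 15, strength 1·10 + 2·11 = 32.
W has the best ratio (11/4) and is taken to its limit of 2; remaining capacity is filled optimally with the others.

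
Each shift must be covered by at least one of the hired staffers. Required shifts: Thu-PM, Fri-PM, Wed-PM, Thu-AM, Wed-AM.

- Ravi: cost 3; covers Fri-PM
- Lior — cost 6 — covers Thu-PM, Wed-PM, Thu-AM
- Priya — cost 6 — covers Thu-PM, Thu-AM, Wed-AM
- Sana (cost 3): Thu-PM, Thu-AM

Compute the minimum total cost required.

15

The greedy cost-per-new-shift heuristic would pick Sana, Ravi, Lior, and Priya for 18, but a cheaper cover exists.
Choose Ravi, Lior, and Priya: together they cover Thu-PM, Fri-PM, Wed-PM, Thu-AM, Wed-AM — every shift.
Total cost: 3 + 6 + 6 = 15.
No cover costs less than 15.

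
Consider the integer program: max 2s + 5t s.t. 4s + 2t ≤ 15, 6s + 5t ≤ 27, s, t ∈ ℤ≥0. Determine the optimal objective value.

25

(s,t)=(0,5): 4·0+2·5=10≤15, 6·0+5·5=25≤27, objective 25.
(s,t)=(1,4): 4·1+2·4=12≤15, 6·1+5·4=26≤27, objective 22.
(s,t)=(0,4): 4·0+2·4=8≤15, 6·0+5·4=20≤27, objective 20.
No feasible integer point exceeds 25.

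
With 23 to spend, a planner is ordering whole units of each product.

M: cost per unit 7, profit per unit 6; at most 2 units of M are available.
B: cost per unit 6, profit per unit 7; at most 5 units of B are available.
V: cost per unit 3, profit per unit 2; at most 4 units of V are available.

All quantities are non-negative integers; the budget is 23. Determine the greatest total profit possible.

This is a bounded integer knapsack.
B has the best ratio (7/6); taking only B gives at most 3×7 = 21 (stopped by the cost limit).
Mixing does better — 3×B and 1×V: cost 21 ≤ 23, profit 3·7 + 1·2 = 23.

23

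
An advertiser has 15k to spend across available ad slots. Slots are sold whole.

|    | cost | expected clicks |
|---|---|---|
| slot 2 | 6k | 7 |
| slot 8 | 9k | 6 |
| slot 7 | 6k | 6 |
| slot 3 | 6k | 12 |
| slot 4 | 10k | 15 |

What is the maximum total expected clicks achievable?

19

Allowing fractional choices, the relaxed optimum would be about 25.5, but ad slots are indivisible.
slot 2 + slot 3: cost 6 + 6 = 12 ≤ 15, expected clicks 7 + 12 = 19.
slot 7 + slot 3: cost 6 + 6 = 12 ≤ 15, expected clicks 6 + 12 = 18.
Best is slot 2 and slot 3 with total expected clicks 19.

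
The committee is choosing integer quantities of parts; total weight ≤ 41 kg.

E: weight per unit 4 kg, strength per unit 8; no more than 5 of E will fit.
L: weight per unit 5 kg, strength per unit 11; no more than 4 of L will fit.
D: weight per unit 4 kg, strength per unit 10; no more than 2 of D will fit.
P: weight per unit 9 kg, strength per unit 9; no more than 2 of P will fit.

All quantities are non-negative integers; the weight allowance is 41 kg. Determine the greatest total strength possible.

88

This is a bounded integer knapsack.
D has the best ratio (10/4); taking only D gives at most 2×10 = 20 (stopped by the supply cap of 2).
Mixing does better — 3×E, 4×L, and 2×D: weight 40 ≤ 41, strength 3·8 + 4·11 + 2·10 = 88.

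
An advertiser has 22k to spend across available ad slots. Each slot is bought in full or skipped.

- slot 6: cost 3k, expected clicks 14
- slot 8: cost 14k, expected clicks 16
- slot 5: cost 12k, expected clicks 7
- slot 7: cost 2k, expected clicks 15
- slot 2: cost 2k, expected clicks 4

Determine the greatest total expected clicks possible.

Take slot 6, slot 8, slot 7, and slot 2: cost 3 + 14 + 2 + 2 = 21 ≤ 22, expected clicks 14 + 16 + 15 + 4 = 49.
No other feasible combination does better.

49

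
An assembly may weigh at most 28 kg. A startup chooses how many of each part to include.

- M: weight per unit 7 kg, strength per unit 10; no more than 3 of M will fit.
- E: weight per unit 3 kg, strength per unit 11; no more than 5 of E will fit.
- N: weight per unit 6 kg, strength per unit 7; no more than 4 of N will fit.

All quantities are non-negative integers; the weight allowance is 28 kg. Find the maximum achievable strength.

This is a bounded integer knapsack.
Take 1×M, 5×E, and 1×N: weight 28 ≤ 28, strength 1·10 + 5·11 + 1·7 = 72.
E has the best ratio (11/3) and is taken to its limit of 5; remaining capacity is filled optimally with the others.

72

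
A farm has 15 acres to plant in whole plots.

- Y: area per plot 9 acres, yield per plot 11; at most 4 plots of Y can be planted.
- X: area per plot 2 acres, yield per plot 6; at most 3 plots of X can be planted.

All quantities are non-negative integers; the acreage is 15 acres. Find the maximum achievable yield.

Take 1×Y and 3×X: area 15 ≤ 15, yield 1·11 + 3·6 = 29.
X has the best ratio (6/2) and is taken to its limit of 3; remaining capacity is filled optimally with the others.

29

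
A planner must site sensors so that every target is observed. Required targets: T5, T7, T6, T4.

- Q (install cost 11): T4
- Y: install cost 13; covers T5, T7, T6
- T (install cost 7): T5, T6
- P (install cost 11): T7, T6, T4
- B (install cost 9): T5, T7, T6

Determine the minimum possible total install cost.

The greedy cost-per-new-target heuristic would pick B and Q for 20, but a cheaper cover exists.
Choose T and P: together they cover T5, T7, T6, T4 — every target.
Total install cost: 7 + 11 = 18.
No cover costs less than 18.

18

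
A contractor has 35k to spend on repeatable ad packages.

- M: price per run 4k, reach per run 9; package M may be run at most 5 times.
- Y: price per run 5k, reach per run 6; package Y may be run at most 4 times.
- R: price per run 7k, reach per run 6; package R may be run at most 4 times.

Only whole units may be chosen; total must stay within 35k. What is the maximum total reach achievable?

63

This is a bounded integer knapsack.
M has the best ratio (9/4); taking only M gives at most 5×9 = 45 (stopped by the supply cap of 5).
Mixing does better — 5×M and 3×Y: price 35 ≤ 35, reach 5·9 + 3·6 = 63.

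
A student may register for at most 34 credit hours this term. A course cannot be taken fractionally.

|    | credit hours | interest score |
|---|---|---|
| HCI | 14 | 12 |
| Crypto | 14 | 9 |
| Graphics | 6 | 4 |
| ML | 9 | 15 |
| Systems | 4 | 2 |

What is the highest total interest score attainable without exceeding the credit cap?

33

Crypto + Graphics + ML + Systems: credit hours 14 + 6 + 9 + 4 = 33 ≤ 34, interest score 9 + 4 + 15 + 2 = 30.
HCI + Graphics + ML + Systems: credit hours 14 + 6 + 9 + 4 = 33 ≤ 34, interest score 12 + 4 + 15 + 2 = 33.
HCI + Graphics + ML: credit hours 14 + 6 + 9 = 29 ≤ 34, interest score 12 + 4 + 15 = 31.
Best is HCI, Graphics, ML, and Systems with total interest score 33.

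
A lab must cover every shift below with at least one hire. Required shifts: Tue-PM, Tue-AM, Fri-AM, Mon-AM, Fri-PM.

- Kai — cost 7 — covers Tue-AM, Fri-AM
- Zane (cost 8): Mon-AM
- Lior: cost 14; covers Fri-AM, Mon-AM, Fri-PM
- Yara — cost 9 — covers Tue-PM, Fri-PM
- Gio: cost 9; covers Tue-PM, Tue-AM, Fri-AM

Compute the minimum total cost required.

23

Choose Lior and Gio: together they cover Tue-PM, Tue-AM, Fri-AM, Mon-AM, Fri-PM — every shift.
Total cost: 14 + 9 = 23.
No cover costs less than 23.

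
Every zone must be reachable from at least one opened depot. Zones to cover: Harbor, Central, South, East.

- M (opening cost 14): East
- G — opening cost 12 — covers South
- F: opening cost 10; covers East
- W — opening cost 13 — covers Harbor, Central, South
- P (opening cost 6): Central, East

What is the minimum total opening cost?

Choose W and P: together they cover Harbor, Central, South, East — every zone.
Total opening cost: 13 + 6 = 19.
No cover costs less than 19.

19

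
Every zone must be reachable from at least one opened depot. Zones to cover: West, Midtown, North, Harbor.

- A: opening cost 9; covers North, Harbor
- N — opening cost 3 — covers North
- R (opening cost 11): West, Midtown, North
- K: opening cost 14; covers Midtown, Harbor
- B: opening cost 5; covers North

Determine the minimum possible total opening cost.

20

The greedy cost-per-new-zone heuristic would pick N, R, and A for 23, but a cheaper cover exists.
Choose A and R: together they cover West, Midtown, North, Harbor — every zone.
Total opening cost: 9 + 11 = 20.
No cover costs less than 20.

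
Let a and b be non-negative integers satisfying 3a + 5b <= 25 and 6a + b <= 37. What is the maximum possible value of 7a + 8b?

51

(a,b)=(5,2) is feasible, giving 51.
(a,b)=(6,1) is feasible, giving 50.
(a,b)=(4,2) is feasible, giving 44.
(a,b)=(5,1) is feasible, giving 43.
The best lattice point is (5,2), giving 51.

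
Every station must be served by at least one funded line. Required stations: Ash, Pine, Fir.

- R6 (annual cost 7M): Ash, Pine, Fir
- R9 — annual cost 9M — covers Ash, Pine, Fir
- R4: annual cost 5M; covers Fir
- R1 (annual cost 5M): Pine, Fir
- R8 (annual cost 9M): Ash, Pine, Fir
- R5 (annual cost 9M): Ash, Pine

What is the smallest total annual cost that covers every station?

R6 alone covers Ash, Pine, Fir — every station.
Total annual cost: 7.
No cover costs less than 7.

7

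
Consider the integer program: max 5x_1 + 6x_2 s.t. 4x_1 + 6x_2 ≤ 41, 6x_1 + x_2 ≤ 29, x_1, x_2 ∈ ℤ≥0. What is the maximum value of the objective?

44

The continuous relaxation peaks at (4.16, 4.06) with value 45.16; rounding to a feasible lattice point costs some objective.
(x_1,x_2)=(4,4): 4·4+6·4=40≤41, 6·4+1·4=28≤29, objective 44.
(x_1,x_2)=(3,4): 4·3+6·4=36≤41, 6·3+1·4=22≤29, objective 39.
No feasible integer point exceeds 44.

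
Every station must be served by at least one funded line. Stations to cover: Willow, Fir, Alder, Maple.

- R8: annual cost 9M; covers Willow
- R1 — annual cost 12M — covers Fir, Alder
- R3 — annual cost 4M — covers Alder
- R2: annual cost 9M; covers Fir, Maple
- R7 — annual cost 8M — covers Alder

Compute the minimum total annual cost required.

This is a weighted set-cover instance.
Choose R8, R3, and R2: together they cover Willow, Fir, Alder, Maple — every station.
Total annual cost: 9 + 4 + 9 = 22.
No cover costs less than 22.

22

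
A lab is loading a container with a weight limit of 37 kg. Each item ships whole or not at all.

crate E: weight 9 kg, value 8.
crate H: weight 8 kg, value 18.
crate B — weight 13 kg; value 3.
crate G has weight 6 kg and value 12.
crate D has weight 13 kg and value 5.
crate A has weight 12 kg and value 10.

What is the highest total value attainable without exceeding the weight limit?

48

Allowing fractional choices, the relaxed optimum would be about 48.8, but items are indivisible.
crate E + crate H + crate G + crate D: weight 9 + 8 + 6 + 13 = 36 ≤ 37, value 8 + 18 + 12 + 5 = 43.
crate E + crate H + crate G + crate A: weight 9 + 8 + 6 + 12 = 35 ≤ 37, value 8 + 18 + 12 + 10 = 48.
Best is crate E, crate H, crate G, and crate A with total value 48.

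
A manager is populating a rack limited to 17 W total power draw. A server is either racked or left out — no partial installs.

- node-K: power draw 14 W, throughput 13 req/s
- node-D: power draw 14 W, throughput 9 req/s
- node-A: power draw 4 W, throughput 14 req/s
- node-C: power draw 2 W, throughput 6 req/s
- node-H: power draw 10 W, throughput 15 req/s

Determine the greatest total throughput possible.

Allowing fractional choices, the relaxed optimum would be about 35.9, but servers are indivisible.
node-A + node-H: power draw 4 + 10 = 14 ≤ 17, throughput 14 + 15 = 29.
node-C + node-H: power draw 2 + 10 = 12 ≤ 17, throughput 6 + 15 = 21.
node-A + node-C + node-H: power draw 4 + 2 + 10 = 16 ≤ 17, throughput 14 + 6 + 15 = 35.
Best is node-A, node-C, and node-H with total throughput 35.

35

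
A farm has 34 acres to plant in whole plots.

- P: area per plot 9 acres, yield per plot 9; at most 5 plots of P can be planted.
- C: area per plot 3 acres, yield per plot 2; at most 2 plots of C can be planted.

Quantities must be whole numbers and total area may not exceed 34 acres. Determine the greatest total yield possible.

This is a bounded integer knapsack.
3×P and 2×C: area 33 ≤ 34, yield 3·9 + 2·2 = 31.
3×P and 1×C: area 30 ≤ 34, yield 3·9 + 1·2 = 29.
Best is 31.

31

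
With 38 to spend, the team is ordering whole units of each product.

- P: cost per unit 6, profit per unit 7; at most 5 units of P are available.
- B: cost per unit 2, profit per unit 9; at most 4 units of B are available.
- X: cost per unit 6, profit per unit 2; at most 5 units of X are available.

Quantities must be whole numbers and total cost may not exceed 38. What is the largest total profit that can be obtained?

5×P and 4×B: cost 38 ≤ 38, profit 5·7 + 4·9 = 71.
4×P, 4×B, and 1×X: cost 38 ≤ 38, profit 4·7 + 4·9 + 1·2 = 66.
Best is 71.

71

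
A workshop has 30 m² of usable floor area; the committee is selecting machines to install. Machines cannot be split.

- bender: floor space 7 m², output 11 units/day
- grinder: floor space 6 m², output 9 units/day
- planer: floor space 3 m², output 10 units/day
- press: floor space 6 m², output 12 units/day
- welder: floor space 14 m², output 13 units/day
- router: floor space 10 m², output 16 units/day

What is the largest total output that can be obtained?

49

This is an integer program with binary decision variables.
Allowing fractional choices, the relaxed optimum would be about 55.0, but machines are indivisible.
grinder + planer + press + router: floor space 6 + 3 + 6 + 10 = 25 ≤ 30, output 9 + 10 + 12 + 16 = 47.
bender + planer + press + router: floor space 7 + 3 + 6 + 10 = 26 ≤ 30, output 11 + 10 + 12 + 16 = 49.
bender + grinder + press + router: floor space 7 + 6 + 6 + 10 = 29 ≤ 30, output 11 + 9 + 12 + 16 = 48.
Best is bender, planer, press, and router with total output 49.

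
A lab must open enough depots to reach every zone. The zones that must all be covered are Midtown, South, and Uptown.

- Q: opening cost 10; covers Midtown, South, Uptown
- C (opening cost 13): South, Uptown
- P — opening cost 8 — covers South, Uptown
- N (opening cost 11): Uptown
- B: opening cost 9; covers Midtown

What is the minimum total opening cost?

Q alone covers Midtown, South, Uptown — every zone.
Total opening cost: 10.

10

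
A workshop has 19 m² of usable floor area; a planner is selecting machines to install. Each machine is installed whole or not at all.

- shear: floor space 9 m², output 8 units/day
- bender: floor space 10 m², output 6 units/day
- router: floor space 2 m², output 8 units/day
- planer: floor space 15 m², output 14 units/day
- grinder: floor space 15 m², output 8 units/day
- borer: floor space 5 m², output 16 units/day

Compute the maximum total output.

Allowing fractional choices, the relaxed optimum would be about 35.2, but machines are indivisible.
bender + router + borer: floor space 10 + 2 + 5 = 17 ≤ 19, output 6 + 8 + 16 = 30.
shear + router + borer: floor space 9 + 2 + 5 = 16 ≤ 19, output 8 + 8 + 16 = 32.
Best is shear, router, and borer with total output 32.

32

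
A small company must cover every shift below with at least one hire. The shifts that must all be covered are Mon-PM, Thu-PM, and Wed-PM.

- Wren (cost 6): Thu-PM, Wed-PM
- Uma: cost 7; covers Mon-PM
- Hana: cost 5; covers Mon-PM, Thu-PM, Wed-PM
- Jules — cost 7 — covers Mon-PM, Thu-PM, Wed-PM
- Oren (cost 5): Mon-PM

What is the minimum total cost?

5

Hana alone covers Mon-PM, Thu-PM, Wed-PM — every shift.
Total cost: 5.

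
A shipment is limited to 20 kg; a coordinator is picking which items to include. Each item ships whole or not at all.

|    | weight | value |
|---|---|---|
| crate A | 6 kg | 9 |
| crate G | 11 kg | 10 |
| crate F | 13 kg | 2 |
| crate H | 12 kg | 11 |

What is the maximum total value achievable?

crate H: weight 12 ≤ 20, value 11.
crate A + crate H: weight 6 + 12 = 18 ≤ 20, value 9 + 11 = 20.
crate A + crate G: weight 6 + 11 = 17 ≤ 20, value 9 + 10 = 19.
Best is crate A and crate H with total value 20.

20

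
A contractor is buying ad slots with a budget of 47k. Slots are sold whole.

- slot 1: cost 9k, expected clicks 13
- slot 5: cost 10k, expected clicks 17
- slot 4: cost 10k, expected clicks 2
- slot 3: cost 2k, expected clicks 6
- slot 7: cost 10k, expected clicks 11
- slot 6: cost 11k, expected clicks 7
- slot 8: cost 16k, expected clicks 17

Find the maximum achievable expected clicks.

64

slot 1 + slot 5 + slot 4 + slot 3 + slot 8: cost 9 + 10 + 10 + 2 + 16 = 47 ≤ 47, expected clicks 13 + 17 + 2 + 6 + 17 = 55.
slot 1 + slot 5 + slot 3 + slot 7 + slot 8: cost 9 + 10 + 2 + 10 + 16 = 47 ≤ 47, expected clicks 13 + 17 + 6 + 11 + 17 = 64.
slot 1 + slot 5 + slot 7 + slot 8: cost 9 + 10 + 10 + 16 = 45 ≤ 47, expected clicks 13 + 17 + 11 + 17 = 58.
Best is slot 1, slot 5, slot 3, slot 7, and slot 8 with total expected clicks 64.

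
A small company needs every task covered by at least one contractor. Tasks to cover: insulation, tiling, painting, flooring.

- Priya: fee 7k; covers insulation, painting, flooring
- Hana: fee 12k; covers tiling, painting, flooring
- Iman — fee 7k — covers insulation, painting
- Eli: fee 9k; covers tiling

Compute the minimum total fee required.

16

This is an integer covering problem.
Choose Priya and Eli: together they cover insulation, tiling, painting, flooring — every task.
Total fee: 7 + 9 = 16.
No cover costs less than 16.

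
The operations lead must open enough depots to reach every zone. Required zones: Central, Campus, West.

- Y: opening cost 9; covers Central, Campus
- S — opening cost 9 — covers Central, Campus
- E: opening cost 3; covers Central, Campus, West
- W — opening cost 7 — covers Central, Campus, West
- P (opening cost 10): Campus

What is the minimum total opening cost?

3

E alone covers Central, Campus, West — every zone.
Total opening cost: 3.
No cover costs less than 3.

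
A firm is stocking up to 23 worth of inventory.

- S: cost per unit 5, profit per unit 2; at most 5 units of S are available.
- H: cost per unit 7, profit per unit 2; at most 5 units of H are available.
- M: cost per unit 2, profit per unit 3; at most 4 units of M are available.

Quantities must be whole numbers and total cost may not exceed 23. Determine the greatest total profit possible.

3×S and 4×M: cost 23 ≤ 23, profit 3·2 + 4·3 = 18.
2×H and 4×M: cost 22 ≤ 23, profit 2·2 + 4·3 = 16.
Best is 18.

18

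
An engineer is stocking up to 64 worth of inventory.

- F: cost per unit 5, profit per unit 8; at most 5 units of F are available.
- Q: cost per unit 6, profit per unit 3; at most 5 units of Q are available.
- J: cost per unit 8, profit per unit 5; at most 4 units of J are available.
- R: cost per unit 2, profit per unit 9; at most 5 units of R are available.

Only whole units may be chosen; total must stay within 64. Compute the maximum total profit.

101

Take 5×F, 2×Q, 2×J, and 5×R: cost 63 ≤ 64, profit 5·8 + 2·3 + 2·5 + 5·9 = 101.
R has the best ratio (9/2) and is taken to its limit of 5; remaining capacity is filled optimally with the others.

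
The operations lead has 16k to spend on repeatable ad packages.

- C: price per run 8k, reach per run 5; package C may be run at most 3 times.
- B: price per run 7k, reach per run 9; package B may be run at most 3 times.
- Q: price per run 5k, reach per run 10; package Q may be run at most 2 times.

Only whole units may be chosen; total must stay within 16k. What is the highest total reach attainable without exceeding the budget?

20

1×B and 1×Q: price 12 ≤ 16, reach 1·9 + 1·10 = 19.
2×Q: price 10 ≤ 16, reach 2·10 = 20.
Best is 20.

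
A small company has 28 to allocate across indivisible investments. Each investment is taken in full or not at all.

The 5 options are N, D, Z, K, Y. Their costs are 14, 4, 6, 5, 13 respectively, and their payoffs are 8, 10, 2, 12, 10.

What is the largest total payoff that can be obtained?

34

Treat it as a binary knapsack problem.
D + K + Y: cost 4 + 5 + 13 = 22 ≤ 28, payoff 10 + 12 + 10 = 32.
D + Z + K + Y: cost 4 + 6 + 5 + 13 = 28 ≤ 28, payoff 10 + 2 + 12 + 10 = 34.
N + D + K: cost 14 + 4 + 5 = 23 ≤ 28, payoff 8 + 10 + 12 = 30.
Best is D, Z, K, and Y with total payoff 34.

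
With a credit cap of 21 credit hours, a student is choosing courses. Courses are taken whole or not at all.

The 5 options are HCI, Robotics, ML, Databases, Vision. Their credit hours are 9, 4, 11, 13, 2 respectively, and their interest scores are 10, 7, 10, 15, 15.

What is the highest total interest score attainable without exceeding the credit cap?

37

Allowing fractional choices, the relaxed optimum would be about 39.2, but courses are indivisible.
Robotics + ML + Vision: credit hours 4 + 11 + 2 = 17 ≤ 21, interest score 7 + 10 + 15 = 32.
Robotics + Databases + Vision: credit hours 4 + 13 + 2 = 19 ≤ 21, interest score 7 + 15 + 15 = 37.
HCI + Robotics + Vision: credit hours 9 + 4 + 2 = 15 ≤ 21, interest score 10 + 7 + 15 = 32.
Best is Robotics, Databases, and Vision with total interest score 37.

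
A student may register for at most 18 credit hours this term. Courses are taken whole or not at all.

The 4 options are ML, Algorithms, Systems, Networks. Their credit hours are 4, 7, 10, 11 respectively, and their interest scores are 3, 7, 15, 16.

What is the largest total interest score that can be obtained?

Algorithms + Networks: credit hours 7 + 11 = 18 ≤ 18, interest score 7 + 16 = 23.
ML + Networks: credit hours 4 + 11 = 15 ≤ 18, interest score 3 + 16 = 19.
Algorithms + Systems: credit hours 7 + 10 = 17 ≤ 18, interest score 7 + 15 = 22.
Best is Algorithms and Networks with total interest score 23.

23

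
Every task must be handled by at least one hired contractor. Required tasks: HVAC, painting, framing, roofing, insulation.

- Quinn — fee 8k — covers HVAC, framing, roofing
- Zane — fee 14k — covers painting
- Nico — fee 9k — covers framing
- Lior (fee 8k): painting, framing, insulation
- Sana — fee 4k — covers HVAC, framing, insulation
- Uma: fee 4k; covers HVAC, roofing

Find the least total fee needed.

The greedy cost-per-new-task heuristic would pick Sana, Uma, and Lior for 16, but a cheaper cover exists.
Choose Lior and Uma: together they cover HVAC, painting, framing, roofing, insulation — every task.
Total fee: 8 + 4 = 12.
No cover costs less than 12.

12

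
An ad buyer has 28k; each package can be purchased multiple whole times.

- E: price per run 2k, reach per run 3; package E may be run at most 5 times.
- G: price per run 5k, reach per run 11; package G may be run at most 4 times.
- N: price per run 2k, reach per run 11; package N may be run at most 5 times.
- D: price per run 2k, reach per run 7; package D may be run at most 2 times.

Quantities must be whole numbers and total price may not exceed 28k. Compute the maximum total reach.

97

3×G, 5×N, and 1×D: price 27 ≤ 28, reach 3·11 + 5·11 + 1·7 = 95.
2×E, 2×G, 5×N, and 2×D: price 28 ≤ 28, reach 2·3 + 2·11 + 5·11 + 2·7 = 97.
Best is 97.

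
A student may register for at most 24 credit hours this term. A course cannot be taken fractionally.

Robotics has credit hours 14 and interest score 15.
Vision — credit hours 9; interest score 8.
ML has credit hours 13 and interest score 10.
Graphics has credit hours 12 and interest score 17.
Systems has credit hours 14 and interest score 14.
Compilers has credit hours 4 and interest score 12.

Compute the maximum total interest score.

This is a 0-1 knapsack instance.
Take Graphics and Compilers: credit hours 12 + 4 = 16 ≤ 24, interest score 17 + 12 = 29.
No other feasible combination does better.

29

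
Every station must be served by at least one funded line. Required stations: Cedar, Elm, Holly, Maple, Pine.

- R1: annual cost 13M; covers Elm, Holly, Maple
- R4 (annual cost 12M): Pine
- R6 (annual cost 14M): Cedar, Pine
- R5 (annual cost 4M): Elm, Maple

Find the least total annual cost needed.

The greedy cost-per-new-station heuristic would pick R5, R6, and R1 for 31, but a cheaper cover exists.
Choose R1 and R6: together they cover Cedar, Elm, Holly, Maple, Pine — every station.
Total annual cost: 13 + 14 = 27.
No cover costs less than 27.

27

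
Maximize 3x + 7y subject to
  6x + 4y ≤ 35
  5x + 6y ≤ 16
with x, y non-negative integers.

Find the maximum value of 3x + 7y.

Relaxing integrality, the LP optimum is 18.67 at (x,y) = (0, 2.67), which is not an integer point.
(x,y)=(0,2): 6·0+4·2=8≤35, 5·0+6·2=12≤16, objective 14.
(x,y)=(1,1): 6·1+4·1=10≤35, 5·1+6·1=11≤16, objective 10.
(x,y)=(0,1): 6·0+4·1=4≤35, 5·0+6·1=6≤16, objective 7.
The best lattice point is (0,2), giving 14.

14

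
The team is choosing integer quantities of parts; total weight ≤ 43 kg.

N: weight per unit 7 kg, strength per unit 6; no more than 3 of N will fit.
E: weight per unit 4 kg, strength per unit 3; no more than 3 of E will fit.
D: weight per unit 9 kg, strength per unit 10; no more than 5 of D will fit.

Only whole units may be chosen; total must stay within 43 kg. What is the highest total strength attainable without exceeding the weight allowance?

Take 1×N and 4×D: weight 43 ≤ 43, strength 1·6 + 4·10 = 46.
No other integer combination yields more.

46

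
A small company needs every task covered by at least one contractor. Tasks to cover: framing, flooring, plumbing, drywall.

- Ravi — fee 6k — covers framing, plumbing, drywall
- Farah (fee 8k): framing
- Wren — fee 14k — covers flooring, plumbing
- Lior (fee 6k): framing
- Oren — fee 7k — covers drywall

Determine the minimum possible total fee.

Choose Ravi and Wren: together they cover framing, flooring, plumbing, drywall — every task.
Total fee: 6 + 14 = 20.
No cover costs less than 20.

20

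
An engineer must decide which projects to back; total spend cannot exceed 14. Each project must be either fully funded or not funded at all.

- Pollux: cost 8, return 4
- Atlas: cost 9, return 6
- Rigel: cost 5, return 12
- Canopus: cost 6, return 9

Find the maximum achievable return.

21

Pollux + Rigel: cost 8 + 5 = 13 ≤ 14, return 4 + 12 = 16.
Rigel + Canopus: cost 5 + 6 = 11 ≤ 14, return 12 + 9 = 21.
Atlas + Rigel: cost 9 + 5 = 14 ≤ 14, return 6 + 12 = 18.
Best is Rigel and Canopus with total return 21.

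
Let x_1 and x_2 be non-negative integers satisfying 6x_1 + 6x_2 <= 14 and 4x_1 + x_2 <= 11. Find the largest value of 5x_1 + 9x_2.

18

The continuous relaxation peaks at (0, 2.33) with value 21.00; rounding to a feasible lattice point costs some objective.
(x_1,x_2)=(0,2): 6·0+6·2=12≤14, 4·0+1·2=2≤11, objective 18.
(x_1,x_2)=(1,1): 6·1+6·1=12≤14, 4·1+1·1=5≤11, objective 14.
(x_1,x_2)=(0,1): 6·0+6·1=6≤14, 4·0+1·1=1≤11, objective 9.
The best lattice point is (0,2), giving 18.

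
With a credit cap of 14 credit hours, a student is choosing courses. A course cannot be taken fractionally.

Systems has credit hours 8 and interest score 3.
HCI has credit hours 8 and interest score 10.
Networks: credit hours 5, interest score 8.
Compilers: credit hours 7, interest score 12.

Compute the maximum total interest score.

Allowing fractional choices, the relaxed optimum would be about 22.5, but courses are indivisible.
Networks + Compilers: credit hours 5 + 7 = 12 ≤ 14, interest score 8 + 12 = 20.
HCI + Networks: credit hours 8 + 5 = 13 ≤ 14, interest score 10 + 8 = 18.
Compilers: credit hours 7 ≤ 14, interest score 12.
Best is Networks and Compilers with total interest score 20.

20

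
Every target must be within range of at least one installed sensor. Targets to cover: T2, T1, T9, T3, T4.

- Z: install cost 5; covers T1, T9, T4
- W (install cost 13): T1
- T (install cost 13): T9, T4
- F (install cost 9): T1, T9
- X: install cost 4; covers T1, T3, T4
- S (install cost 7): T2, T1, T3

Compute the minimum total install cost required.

12

This is an integer covering problem.
The greedy cost-per-new-target heuristic would pick X, Z, and S for 16, but a cheaper cover exists.
Choose Z and S: together they cover T2, T1, T9, T3, T4 — every target.
Total install cost: 5 + 7 = 12.
No cover costs less than 12.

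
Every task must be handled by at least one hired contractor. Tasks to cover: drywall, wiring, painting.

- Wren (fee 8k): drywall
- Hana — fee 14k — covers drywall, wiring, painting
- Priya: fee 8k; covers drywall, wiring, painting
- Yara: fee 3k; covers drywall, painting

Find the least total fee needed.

The greedy cost-per-new-task heuristic would pick Yara and Priya for 11, but a cheaper cover exists.
Priya alone covers drywall, wiring, painting — every task.
Total fee: 8.
No cover costs less than 8.

8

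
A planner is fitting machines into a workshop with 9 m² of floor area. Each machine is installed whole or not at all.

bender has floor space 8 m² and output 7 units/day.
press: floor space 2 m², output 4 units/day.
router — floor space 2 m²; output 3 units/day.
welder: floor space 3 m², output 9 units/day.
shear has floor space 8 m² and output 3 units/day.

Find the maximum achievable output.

press + router + welder: floor space 2 + 2 + 3 = 7 ≤ 9, output 4 + 3 + 9 = 16.
router + welder: floor space 2 + 3 = 5 ≤ 9, output 3 + 9 = 12.
press + welder: floor space 2 + 3 = 5 ≤ 9, output 4 + 9 = 13.
Best is press, router, and welder with total output 16.

16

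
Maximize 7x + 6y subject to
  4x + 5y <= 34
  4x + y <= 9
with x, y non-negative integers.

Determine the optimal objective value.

Relaxing integrality, the LP optimum is 42.31 at (x,y) = (0.688, 6.25), which is not an integer point.
(x,y)=(1,5): 4·1+5·5=29≤34, 4·1+1·5=9≤9, objective 37.
(x,y)=(0,6): 4·0+5·6=30≤34, 4·0+1·6=6≤9, objective 36.
(x,y)=(1,4): 4·1+5·4=24≤34, 4·1+1·4=8≤9, objective 31.
Maximum is 37 at (x,y)=(1,5).

37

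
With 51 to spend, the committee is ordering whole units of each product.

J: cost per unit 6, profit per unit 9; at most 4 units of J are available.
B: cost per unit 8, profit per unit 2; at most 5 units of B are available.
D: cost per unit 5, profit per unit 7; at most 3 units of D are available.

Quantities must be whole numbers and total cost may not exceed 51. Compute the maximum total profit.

59

This is a bounded integer knapsack.
J has the best ratio (9/6); taking only J gives at most 4×9 = 36 (stopped by the supply cap of 4).
Mixing does better — 4×J, 1×B, and 3×D: cost 47 ≤ 51, profit 4·9 + 1·2 + 3·7 = 59.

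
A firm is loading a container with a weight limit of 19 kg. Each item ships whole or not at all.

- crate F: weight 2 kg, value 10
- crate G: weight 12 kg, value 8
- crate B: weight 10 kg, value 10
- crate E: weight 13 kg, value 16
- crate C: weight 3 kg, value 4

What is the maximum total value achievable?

Allowing fractional choices, the relaxed optimum would be about 31.0, but items are indivisible.
crate F + crate E: weight 2 + 13 = 15 ≤ 19, value 10 + 16 = 26.
crate F + crate E + crate C: weight 2 + 13 + 3 = 18 ≤ 19, value 10 + 16 + 4 = 30.
Best is crate F, crate E, and crate C with total value 30.

30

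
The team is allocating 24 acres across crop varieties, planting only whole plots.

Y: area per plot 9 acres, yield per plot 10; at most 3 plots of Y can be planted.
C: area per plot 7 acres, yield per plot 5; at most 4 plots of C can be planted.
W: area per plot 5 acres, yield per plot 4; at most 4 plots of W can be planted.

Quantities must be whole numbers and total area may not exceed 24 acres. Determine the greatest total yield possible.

2×Y and 1×W: area 23 ≤ 24, yield 2·10 + 1·4 = 24.
1×Y and 3×W: area 24 ≤ 24, yield 1·10 + 3·4 = 22.
Best is 24.

24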